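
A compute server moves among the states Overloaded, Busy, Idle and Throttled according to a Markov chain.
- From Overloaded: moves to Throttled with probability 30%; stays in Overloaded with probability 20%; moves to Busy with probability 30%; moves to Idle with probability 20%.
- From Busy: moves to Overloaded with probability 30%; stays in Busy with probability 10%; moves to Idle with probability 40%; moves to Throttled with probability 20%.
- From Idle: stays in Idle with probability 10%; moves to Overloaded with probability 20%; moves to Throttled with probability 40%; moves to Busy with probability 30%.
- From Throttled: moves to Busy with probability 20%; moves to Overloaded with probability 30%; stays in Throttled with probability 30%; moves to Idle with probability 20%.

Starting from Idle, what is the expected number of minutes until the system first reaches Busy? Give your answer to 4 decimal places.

Let t(s) be the expected number of minutes to first reach Busy from state s, with t(Busy) = 0. Conditioning on the first minute:
t(Overloaded) = 1 + 0.2·t(Overloaded) + 0.2·t(Idle) + 0.3·t(Throttled)
t(Idle) = 1 + 0.2·t(Overloaded) + 0.1·t(Idle) + 0.4·t(Throttled)
t(Throttled) = 1 + 0.3·t(Overloaded) + 0.2·t(Idle) + 0.3·t(Throttled)
Solving: t(Overloaded) = 3.7288, t(Idle) = 3.7627, t(Throttled) = 4.1017.
Expected minutes from Idle to Busy: 3.7627.

3.7627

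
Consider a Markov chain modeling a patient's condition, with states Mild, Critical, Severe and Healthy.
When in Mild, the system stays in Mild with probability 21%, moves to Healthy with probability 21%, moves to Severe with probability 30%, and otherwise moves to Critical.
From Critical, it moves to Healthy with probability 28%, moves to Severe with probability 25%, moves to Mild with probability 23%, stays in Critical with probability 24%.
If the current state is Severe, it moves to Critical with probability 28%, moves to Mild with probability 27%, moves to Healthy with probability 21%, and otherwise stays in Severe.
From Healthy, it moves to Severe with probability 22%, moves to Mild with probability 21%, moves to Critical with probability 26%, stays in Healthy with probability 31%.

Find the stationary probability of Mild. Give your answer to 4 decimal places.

Let the stationary distribution be π with π = πP and π_1 + π_2 + π_3 + π_4 = 1.
π_1 = 0.21·π_1 + 0.23·π_2 + 0.27·π_3 + 0.21·π_4
π_2 = 0.28·π_1 + 0.24·π_2 + 0.28·π_3 + 0.26·π_4
π_3 = 0.3·π_1 + 0.25·π_2 + 0.24·π_3 + 0.22·π_4
Solving with the normalization constraint gives π = (0.2304, 0.2643, 0.2514, 0.2539).
So the stationary probability of Mild is 0.2304.

0.2304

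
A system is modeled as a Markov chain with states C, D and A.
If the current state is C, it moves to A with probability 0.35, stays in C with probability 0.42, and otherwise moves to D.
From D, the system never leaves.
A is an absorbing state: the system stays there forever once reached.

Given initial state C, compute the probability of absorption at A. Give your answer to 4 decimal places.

0.6034

Let h(s) be the probability of absorption at A starting from transient state s. Then h(A) = 1 and h(D) = 0. By first-step analysis:
h(C) = 0.42·h(C) + 0.23·0 + 0.35·1
Solving: h(C) = 0.6034.
Starting from C, the probability is 0.6034.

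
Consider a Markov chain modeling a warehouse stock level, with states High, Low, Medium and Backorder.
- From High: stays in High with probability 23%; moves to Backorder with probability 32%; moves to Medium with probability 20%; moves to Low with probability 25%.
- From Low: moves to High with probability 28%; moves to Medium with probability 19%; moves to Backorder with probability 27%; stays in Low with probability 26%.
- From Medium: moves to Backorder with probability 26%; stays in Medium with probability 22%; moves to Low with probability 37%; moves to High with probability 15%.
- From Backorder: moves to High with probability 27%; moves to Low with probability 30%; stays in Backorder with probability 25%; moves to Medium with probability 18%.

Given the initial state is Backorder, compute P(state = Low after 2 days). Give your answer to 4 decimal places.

Propagate the distribution vector 2 days from Backorder.
After 0 days: (0.0000, 0.0000, 0.0000, 1.0000)
After 1 day: (0.2700, 0.3000, 0.1800, 0.2500)
After 2 days: (0.2406, 0.2871, 0.1956, 0.2767)
P(in Low after 2 days) = 0.2871

0.2871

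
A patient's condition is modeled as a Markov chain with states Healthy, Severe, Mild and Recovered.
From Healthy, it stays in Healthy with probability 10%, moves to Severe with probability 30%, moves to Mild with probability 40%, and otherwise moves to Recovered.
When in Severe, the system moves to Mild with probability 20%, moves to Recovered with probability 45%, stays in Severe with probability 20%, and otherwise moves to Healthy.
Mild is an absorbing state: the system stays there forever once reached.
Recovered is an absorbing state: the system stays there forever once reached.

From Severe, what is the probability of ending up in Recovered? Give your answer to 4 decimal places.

0.6444

Let h(s) be the probability of absorption at Recovered starting from transient state s. Then h(Recovered) = 1 and h(Mild) = 0. By first-step analysis:
h(Healthy) = 0.1·h(Healthy) + 0.3·h(Severe) + 0.4·0 + 0.2·1
h(Severe) = 0.15·h(Healthy) + 0.2·h(Severe) + 0.2·0 + 0.45·1
Solving: h(Healthy) = 0.4370, h(Severe) = 0.6444.
Starting from Severe, the probability is 0.6444.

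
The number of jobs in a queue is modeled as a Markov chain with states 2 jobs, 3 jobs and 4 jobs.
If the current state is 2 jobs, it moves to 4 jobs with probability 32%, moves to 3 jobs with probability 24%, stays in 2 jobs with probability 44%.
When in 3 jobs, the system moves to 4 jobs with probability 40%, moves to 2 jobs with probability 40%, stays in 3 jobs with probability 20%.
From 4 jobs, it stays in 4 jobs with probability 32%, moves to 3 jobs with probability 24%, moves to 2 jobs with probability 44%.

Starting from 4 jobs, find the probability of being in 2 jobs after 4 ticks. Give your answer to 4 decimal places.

Propagate the distribution vector 4 ticks from 4 jobs.
After 0 ticks: (0.0000, 0.0000, 1.0000)
After 1 tick: (0.4400, 0.2400, 0.3200)
After 2 ticks: (0.4304, 0.2304, 0.3392)
After 3 ticks: (0.4308, 0.2308, 0.3384)
After 4 ticks: (0.4308, 0.2308, 0.3385)
P(in 2 jobs after 4 ticks) = 0.4308

0.4308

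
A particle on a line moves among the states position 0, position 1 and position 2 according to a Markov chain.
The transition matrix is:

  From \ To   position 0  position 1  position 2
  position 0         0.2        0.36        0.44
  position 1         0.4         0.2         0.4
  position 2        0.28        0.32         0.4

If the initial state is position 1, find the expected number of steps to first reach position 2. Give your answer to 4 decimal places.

Let t(s) be the expected number of steps to first reach position 2 from state s, with t(position 2) = 0. Conditioning on the first step:
t(position 0) = 1 + 0.2·t(position 0) + 0.36·t(position 1)
t(position 1) = 1 + 0.4·t(position 0) + 0.2·t(position 1)
Solving: t(position 0) = 2.3387, t(position 1) = 2.4194.
Expected steps from position 1 to position 2: 2.4194.

2.4194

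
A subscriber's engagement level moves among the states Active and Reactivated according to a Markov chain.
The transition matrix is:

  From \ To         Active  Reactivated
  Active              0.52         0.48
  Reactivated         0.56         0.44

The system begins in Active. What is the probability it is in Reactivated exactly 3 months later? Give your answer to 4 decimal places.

0.4616

Propagate the distribution vector 3 months from Active.
After 0 months: (1.0000, 0.0000)
After 1 month: (0.5200, 0.4800)
After 2 months: (0.5392, 0.4608)
After 3 months: (0.5384, 0.4616)
P(in Reactivated after 3 months) = 0.4616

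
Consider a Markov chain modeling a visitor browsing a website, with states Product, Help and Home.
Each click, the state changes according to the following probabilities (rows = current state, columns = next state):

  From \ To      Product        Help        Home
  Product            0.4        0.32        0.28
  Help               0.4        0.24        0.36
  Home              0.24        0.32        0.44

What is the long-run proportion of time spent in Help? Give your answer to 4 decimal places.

0.2963

Let the stationary distribution be π with π = πP and π_1 + π_2 + π_3 = 1.
π_1 = 0.4·π_1 + 0.4·π_2 + 0.24·π_3
π_2 = 0.32·π_1 + 0.24·π_2 + 0.32·π_3
Solving with the normalization constraint gives π = (0.3422, 0.2963, 0.3616).
So the stationary probability of Help is 0.2963.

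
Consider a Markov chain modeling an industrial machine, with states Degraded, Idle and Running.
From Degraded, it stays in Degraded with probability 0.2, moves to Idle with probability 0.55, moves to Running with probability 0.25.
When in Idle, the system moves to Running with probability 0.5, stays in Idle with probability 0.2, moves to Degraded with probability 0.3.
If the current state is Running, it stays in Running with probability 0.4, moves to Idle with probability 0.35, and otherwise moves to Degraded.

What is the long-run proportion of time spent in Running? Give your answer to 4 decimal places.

0.3967

Let the stationary distribution be π with π = πP and π_1 + π_2 + π_3 = 1.
π_1 = 0.2·π_1 + 0.3·π_2 + 0.25·π_3
π_2 = 0.55·π_1 + 0.2·π_2 + 0.35·π_3
Solving with the normalization constraint gives π = (0.2547, 0.3486, 0.3967).
So the stationary probability of Running is 0.3967.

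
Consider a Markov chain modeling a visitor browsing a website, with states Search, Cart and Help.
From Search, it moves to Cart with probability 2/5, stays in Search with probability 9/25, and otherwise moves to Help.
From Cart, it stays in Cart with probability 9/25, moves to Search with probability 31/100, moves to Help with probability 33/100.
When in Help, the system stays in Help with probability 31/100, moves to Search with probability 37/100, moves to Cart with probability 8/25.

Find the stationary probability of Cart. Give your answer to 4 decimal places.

Let the stationary distribution be π with π = πP and π_1 + π_2 + π_3 = 1.
π_1 = 0.36·π_1 + 0.31·π_2 + 0.37·π_3
π_2 = 0.4·π_1 + 0.36·π_2 + 0.32·π_3
Solving with the normalization constraint gives π = (0.3448, 0.3621, 0.2931).
So the stationary probability of Cart is 0.3621.

0.3621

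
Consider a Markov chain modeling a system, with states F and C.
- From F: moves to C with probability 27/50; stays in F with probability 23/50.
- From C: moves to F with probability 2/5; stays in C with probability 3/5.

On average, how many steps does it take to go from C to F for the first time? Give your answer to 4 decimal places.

2.5000

Let t(s) be the expected number of steps to first reach F from state s, with t(F) = 0. Conditioning on the first step:
t(C) = 1 + 0.6·t(C)
Solving: t(C) = 2.5000.
Expected steps from C to F: 2.5000.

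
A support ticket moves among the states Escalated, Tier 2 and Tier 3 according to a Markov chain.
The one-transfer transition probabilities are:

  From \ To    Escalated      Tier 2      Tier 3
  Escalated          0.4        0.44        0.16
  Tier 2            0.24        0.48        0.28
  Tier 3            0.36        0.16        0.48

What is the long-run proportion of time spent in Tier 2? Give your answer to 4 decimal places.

Let the stationary distribution be π with π = πP and π_1 + π_2 + π_3 = 1.
π_1 = 0.4·π_1 + 0.24·π_2 + 0.36·π_3
π_2 = 0.44·π_1 + 0.48·π_2 + 0.16·π_3
Solving with the normalization constraint gives π = (0.3287, 0.3706, 0.3007).
So the stationary probability of Tier 2 is 0.3706.

0.3706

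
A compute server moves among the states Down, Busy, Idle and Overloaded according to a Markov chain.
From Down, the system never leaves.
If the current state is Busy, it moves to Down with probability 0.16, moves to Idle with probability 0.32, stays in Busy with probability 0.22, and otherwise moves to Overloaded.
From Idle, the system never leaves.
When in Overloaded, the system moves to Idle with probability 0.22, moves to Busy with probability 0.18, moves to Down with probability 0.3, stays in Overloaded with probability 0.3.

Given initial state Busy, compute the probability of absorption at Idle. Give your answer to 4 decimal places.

0.5894

Let h(s) be the probability of absorption at Idle starting from transient state s. Then h(Idle) = 1 and h(Down) = 0. By first-step analysis:
h(Busy) = 0.16·0 + 0.22·h(Busy) + 0.32·1 + 0.3·h(Overloaded)
h(Overloaded) = 0.3·0 + 0.18·h(Busy) + 0.22·1 + 0.3·h(Overloaded)
Solving: h(Busy) = 0.5894, h(Overloaded) = 0.4659.
Starting from Busy, the probability is 0.5894.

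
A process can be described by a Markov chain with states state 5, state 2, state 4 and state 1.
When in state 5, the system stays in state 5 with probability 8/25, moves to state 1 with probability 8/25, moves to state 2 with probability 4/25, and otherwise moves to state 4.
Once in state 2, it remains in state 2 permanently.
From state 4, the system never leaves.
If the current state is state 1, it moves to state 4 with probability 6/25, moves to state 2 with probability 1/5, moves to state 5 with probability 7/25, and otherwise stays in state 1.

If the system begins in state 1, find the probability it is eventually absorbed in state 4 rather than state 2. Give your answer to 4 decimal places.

Let h(s) be the probability of absorption at state 4 starting from transient state s. Then h(state 4) = 1 and h(state 2) = 0. By first-step analysis:
h(state 5) = 0.32·h(state 5) + 0.16·0 + 0.2·1 + 0.32·h(state 1)
h(state 1) = 0.28·h(state 5) + 0.2·0 + 0.24·1 + 0.28·h(state 1)
Solving: h(state 5) = 0.5520, h(state 1) = 0.5480.
Starting from state 1, the probability is 0.5480.

0.5480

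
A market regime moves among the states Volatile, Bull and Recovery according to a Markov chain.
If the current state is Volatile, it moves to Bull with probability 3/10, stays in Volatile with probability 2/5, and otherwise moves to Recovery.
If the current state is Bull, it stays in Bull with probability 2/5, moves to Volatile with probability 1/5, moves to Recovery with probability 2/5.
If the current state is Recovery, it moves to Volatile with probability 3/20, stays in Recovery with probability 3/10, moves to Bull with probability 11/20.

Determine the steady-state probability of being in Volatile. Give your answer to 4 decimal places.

0.2286

Let the stationary distribution be π with π = πP and π_1 + π_2 + π_3 = 1.
π_1 = 0.4·π_1 + 0.2·π_2 + 0.15·π_3
π_2 = 0.3·π_1 + 0.4·π_2 + 0.55·π_3
Solving with the normalization constraint gives π = (0.2286, 0.4286, 0.3429).
So the stationary probability of Volatile is 0.2286.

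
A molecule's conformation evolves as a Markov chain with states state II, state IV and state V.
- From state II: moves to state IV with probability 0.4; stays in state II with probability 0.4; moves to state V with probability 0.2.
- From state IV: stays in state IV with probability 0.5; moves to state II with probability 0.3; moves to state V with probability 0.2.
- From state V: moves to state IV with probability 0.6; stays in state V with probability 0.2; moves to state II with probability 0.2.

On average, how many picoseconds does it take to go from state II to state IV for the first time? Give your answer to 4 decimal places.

2.2727

Let t(s) be the expected number of picoseconds to first reach state IV from state s, with t(state IV) = 0. Conditioning on the first picosecond:
t(state II) = 1 + 0.4·t(state II) + 0.2·t(state V)
t(state V) = 1 + 0.2·t(state II) + 0.2·t(state V)
Solving: t(state II) = 2.2727, t(state V) = 1.8182.
Expected picoseconds from state II to state IV: 2.2727.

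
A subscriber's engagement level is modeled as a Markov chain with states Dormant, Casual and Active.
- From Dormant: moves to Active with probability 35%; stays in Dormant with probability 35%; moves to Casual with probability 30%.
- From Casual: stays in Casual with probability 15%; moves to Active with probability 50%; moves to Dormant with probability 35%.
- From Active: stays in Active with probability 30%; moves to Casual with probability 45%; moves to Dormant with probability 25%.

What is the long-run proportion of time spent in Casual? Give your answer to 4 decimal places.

Let the stationary distribution be π with π = πP and π_1 + π_2 + π_3 = 1.
π_1 = 0.35·π_1 + 0.35·π_2 + 0.25·π_3
π_2 = 0.3·π_1 + 0.15·π_2 + 0.45·π_3
Solving with the normalization constraint gives π = (0.3122, 0.3101, 0.3776).
So the stationary probability of Casual is 0.3101.

0.3101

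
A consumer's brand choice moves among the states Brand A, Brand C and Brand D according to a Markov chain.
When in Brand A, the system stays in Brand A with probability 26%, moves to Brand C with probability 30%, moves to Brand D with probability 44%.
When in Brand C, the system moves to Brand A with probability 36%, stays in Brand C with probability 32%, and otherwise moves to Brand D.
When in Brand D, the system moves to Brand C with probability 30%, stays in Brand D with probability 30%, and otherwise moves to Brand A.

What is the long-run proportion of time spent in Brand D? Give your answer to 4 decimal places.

0.3537

Let the stationary distribution be π with π = πP and π_1 + π_2 + π_3 = 1.
π_1 = 0.26·π_1 + 0.36·π_2 + 0.4·π_3
π_2 = 0.3·π_1 + 0.32·π_2 + 0.3·π_3
Solving with the normalization constraint gives π = (0.3401, 0.3061, 0.3537).
So the stationary probability of Brand D is 0.3537.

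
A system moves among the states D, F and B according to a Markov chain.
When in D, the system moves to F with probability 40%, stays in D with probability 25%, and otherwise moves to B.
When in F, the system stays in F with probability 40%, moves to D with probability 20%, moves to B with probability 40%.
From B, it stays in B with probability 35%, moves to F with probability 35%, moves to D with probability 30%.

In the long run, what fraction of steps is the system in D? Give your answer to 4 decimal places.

Let the stationary distribution be π with π = πP and π_1 + π_2 + π_3 = 1.
π_1 = 0.25·π_1 + 0.2·π_2 + 0.3·π_3
π_2 = 0.4·π_1 + 0.4·π_2 + 0.35·π_3
Solving with the normalization constraint gives π = (0.2494, 0.3815, 0.3691).
So the stationary probability of D is 0.2494.

0.2494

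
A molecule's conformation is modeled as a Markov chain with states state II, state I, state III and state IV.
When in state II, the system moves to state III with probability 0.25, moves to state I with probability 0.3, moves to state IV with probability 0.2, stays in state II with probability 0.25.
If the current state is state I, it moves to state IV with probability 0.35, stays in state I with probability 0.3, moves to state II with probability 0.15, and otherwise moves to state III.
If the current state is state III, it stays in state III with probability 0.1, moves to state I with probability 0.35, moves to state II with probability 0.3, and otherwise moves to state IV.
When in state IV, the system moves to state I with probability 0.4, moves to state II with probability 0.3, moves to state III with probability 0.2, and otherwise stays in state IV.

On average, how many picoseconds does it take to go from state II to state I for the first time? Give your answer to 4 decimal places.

Let t(s) be the expected number of picoseconds to first reach state I from state s, with t(state I) = 0. Conditioning on the first picosecond:
t(state II) = 1 + 0.25·t(state II) + 0.25·t(state III) + 0.2·t(state IV)
t(state III) = 1 + 0.3·t(state II) + 0.1·t(state III) + 0.25·t(state IV)
t(state IV) = 1 + 0.3·t(state II) + 0.2·t(state III) + 0.1·t(state IV)
Solving: t(state II) = 3.0341, t(state III) = 2.8905, t(state IV) = 2.7648.
Expected picoseconds from state II to state I: 3.0341.

3.0341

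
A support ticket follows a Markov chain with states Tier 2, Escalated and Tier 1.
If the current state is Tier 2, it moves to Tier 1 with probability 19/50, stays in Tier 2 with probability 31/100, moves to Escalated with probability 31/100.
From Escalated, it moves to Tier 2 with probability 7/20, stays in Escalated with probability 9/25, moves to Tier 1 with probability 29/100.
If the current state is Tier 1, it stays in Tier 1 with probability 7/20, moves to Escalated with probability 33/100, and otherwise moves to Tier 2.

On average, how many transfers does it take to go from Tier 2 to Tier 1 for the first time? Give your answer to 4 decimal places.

2.8520

Let t(s) be the expected number of transfers to first reach Tier 1 from state s, with t(Tier 1) = 0. Conditioning on the first transfer:
t(Tier 2) = 1 + 0.31·t(Tier 2) + 0.31·t(Escalated)
t(Escalated) = 1 + 0.35·t(Tier 2) + 0.36·t(Escalated)
Solving: t(Tier 2) = 2.8520, t(Escalated) = 3.1222.
Expected transfers from Tier 2 to Tier 1: 2.8520.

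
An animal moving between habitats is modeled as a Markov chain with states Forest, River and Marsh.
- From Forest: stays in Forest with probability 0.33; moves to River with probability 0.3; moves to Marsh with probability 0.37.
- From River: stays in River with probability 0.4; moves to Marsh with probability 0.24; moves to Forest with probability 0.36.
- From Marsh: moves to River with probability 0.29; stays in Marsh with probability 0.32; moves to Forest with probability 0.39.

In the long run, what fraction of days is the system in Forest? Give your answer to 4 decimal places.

0.3586

Let the stationary distribution be π with π = πP and π_1 + π_2 + π_3 = 1.
π_1 = 0.33·π_1 + 0.36·π_2 + 0.39·π_3
π_2 = 0.3·π_1 + 0.4·π_2 + 0.29·π_3
Solving with the normalization constraint gives π = (0.3586, 0.3299, 0.3115).
So the stationary probability of Forest is 0.3586.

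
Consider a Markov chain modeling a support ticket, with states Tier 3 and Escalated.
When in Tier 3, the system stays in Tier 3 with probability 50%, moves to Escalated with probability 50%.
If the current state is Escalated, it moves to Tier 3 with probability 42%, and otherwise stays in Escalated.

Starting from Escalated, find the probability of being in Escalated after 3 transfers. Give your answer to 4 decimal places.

Propagate the distribution vector 3 transfers from Escalated.
After 0 transfers: (0.0000, 1.0000)
After 1 transfer: (0.4200, 0.5800)
After 2 transfers: (0.4536, 0.5464)
After 3 transfers: (0.4563, 0.5437)
P(in Escalated after 3 transfers) = 0.5437

0.5437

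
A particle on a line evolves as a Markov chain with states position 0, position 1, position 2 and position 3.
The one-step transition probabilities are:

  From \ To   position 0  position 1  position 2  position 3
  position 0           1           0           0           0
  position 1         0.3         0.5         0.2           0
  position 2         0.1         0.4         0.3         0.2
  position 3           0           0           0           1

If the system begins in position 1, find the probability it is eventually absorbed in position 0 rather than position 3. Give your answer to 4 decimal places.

0.8519

Let h(s) be the probability of absorption at position 0 starting from transient state s. Then h(position 0) = 1 and h(position 3) = 0. By first-step analysis:
h(position 1) = 0.3·1 + 0.5·h(position 1) + 0.2·h(position 2)
h(position 2) = 0.1·1 + 0.4·h(position 1) + 0.3·h(position 2) + 0.2·0
Solving: h(position 1) = 0.8519, h(position 2) = 0.6296.
Starting from position 1, the probability is 0.8519.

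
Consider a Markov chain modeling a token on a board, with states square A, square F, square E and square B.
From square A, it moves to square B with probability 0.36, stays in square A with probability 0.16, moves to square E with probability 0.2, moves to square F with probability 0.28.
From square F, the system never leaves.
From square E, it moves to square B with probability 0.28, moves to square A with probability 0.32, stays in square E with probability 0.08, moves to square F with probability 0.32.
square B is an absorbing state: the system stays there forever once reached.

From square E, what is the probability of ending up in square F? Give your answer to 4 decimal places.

Let h(s) be the probability of absorption at square F starting from transient state s. Then h(square F) = 1 and h(square B) = 0. By first-step analysis:
h(square A) = 0.16·h(square A) + 0.28·1 + 0.2·h(square E) + 0.36·0
h(square E) = 0.32·h(square A) + 0.32·1 + 0.08·h(square E) + 0.28·0
Solving: h(square A) = 0.4537, h(square E) = 0.5056.
Starting from square E, the probability is 0.5056.

0.5056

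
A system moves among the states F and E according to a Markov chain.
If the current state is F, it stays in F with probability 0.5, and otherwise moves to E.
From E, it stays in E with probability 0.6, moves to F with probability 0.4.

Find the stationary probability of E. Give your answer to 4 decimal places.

Let the stationary distribution be π with π = πP and π_1 + π_2 = 1.
π_1 = 0.5·π_1 + 0.4·π_2
Solving with the normalization constraint gives π = (0.4444, 0.5556).
So the stationary probability of E is 0.5556.

0.5556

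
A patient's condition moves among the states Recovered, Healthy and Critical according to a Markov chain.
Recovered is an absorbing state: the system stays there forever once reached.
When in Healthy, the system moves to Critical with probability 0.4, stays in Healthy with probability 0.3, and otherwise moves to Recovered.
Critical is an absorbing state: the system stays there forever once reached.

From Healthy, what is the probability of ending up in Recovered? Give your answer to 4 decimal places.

Let h(s) be the probability of absorption at Recovered starting from transient state s. Then h(Recovered) = 1 and h(Critical) = 0. By first-step analysis:
h(Healthy) = 0.3·1 + 0.3·h(Healthy) + 0.4·0
Solving: h(Healthy) = 0.4286.
Starting from Healthy, the probability is 0.4286.

0.4286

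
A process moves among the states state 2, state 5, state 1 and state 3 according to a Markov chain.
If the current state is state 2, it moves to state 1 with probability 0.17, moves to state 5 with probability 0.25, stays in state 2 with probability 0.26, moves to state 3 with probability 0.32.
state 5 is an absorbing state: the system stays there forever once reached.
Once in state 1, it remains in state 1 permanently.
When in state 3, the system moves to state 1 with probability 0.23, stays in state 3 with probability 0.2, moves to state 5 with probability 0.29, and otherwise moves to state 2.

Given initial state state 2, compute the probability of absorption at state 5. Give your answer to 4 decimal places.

0.5828

Let h(s) be the probability of absorption at state 5 starting from transient state s. Then h(state 5) = 1 and h(state 1) = 0. By first-step analysis:
h(state 2) = 0.26·h(state 2) + 0.25·1 + 0.17·0 + 0.32·h(state 3)
h(state 3) = 0.28·h(state 2) + 0.29·1 + 0.23·0 + 0.2·h(state 3)
Solving: h(state 2) = 0.5828, h(state 3) = 0.5665.
Starting from state 2, the probability is 0.5828.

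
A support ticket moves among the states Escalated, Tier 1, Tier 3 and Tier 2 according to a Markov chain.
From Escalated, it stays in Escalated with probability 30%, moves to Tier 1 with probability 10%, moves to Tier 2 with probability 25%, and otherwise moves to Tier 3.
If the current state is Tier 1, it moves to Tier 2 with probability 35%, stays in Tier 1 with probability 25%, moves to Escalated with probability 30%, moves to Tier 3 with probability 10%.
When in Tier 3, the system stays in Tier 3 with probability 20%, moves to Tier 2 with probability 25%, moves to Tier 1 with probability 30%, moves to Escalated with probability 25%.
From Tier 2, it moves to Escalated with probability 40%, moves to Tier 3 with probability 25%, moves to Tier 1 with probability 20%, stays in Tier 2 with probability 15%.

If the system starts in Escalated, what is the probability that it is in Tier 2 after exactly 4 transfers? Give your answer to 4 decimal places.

Propagate the distribution vector 4 transfers from Escalated.
After 0 transfers: (1.0000, 0.0000, 0.0000, 0.0000)
After 1 transfer: (0.3000, 0.1000, 0.3500, 0.2500)
After 2 transfers: (0.3075, 0.2100, 0.2475, 0.2350)
After 3 transfers: (0.3111, 0.2045, 0.2369, 0.2475)
After 4 transfers: (0.3129, 0.2028, 0.2386, 0.2457)
P(in Tier 2 after 4 transfers) = 0.2457

0.2457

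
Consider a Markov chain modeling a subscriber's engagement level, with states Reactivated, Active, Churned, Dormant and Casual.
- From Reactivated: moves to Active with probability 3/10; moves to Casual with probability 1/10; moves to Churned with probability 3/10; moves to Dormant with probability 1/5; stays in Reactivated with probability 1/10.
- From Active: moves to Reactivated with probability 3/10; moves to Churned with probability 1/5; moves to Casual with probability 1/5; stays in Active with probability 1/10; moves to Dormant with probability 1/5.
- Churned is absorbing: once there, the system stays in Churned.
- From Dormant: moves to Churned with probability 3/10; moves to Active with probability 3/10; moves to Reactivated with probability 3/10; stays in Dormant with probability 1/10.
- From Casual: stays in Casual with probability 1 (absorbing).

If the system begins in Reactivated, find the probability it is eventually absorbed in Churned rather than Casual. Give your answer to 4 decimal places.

0.7202

Let h(s) be the probability of absorption at Churned starting from transient state s. Then h(Churned) = 1 and h(Casual) = 0. By first-step analysis:
h(Reactivated) = 0.1·h(Reactivated) + 0.3·h(Active) + 0.3·1 + 0.2·h(Dormant) + 0.1·0
h(Active) = 0.3·h(Reactivated) + 0.1·h(Active) + 0.2·1 + 0.2·h(Dormant) + 0.2·0
h(Dormant) = 0.3·h(Reactivated) + 0.3·h(Active) + 0.3·1 + 0.1·h(Dormant)
Solving: h(Reactivated) = 0.7202, h(Active) = 0.6369, h(Dormant) = 0.7857.
Starting from Reactivated, the probability is 0.7202.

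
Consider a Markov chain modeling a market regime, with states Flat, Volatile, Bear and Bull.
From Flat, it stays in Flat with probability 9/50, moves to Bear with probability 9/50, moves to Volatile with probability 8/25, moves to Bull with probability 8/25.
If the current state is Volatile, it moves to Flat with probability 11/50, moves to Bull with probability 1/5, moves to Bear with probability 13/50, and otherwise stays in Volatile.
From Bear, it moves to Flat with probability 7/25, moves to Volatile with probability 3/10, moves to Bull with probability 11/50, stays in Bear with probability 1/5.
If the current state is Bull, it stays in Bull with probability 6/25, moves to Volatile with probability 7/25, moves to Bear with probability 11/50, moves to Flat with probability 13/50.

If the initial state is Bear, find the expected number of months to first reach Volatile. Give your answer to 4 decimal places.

3.3333

Let t(s) be the expected number of months to first reach Volatile from state s, with t(Volatile) = 0. Conditioning on the first month:
t(Flat) = 1 + 0.18·t(Flat) + 0.18·t(Bear) + 0.32·t(Bull)
t(Bear) = 1 + 0.28·t(Flat) + 0.2·t(Bear) + 0.22·t(Bull)
t(Bull) = 1 + 0.26·t(Flat) + 0.22·t(Bear) + 0.24·t(Bull)
Solving: t(Flat) = 3.2790, t(Bear) = 3.3333, t(Bull) = 3.4025.
Expected months from Bear to Volatile: 3.3333.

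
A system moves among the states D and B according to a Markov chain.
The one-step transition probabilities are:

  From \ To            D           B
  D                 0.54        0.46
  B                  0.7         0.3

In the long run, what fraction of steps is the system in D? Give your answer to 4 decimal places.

0.6034

Let the stationary distribution be π with π = πP and π_1 + π_2 = 1.
π_1 = 0.54·π_1 + 0.7·π_2
Solving with the normalization constraint gives π = (0.6034, 0.3966).
So the stationary probability of D is 0.6034.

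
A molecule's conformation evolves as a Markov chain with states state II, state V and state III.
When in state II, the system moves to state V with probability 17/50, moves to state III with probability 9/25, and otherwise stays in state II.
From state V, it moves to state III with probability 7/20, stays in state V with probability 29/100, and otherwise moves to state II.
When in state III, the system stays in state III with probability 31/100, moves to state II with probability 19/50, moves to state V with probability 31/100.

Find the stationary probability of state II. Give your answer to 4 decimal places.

Let the stationary distribution be π with π = πP and π_1 + π_2 + π_3 = 1.
π_1 = 0.3·π_1 + 0.36·π_2 + 0.38·π_3
π_2 = 0.34·π_1 + 0.29·π_2 + 0.31·π_3
Solving with the normalization constraint gives π = (0.3460, 0.3141, 0.3399).
So the stationary probability of state II is 0.3460.

0.3460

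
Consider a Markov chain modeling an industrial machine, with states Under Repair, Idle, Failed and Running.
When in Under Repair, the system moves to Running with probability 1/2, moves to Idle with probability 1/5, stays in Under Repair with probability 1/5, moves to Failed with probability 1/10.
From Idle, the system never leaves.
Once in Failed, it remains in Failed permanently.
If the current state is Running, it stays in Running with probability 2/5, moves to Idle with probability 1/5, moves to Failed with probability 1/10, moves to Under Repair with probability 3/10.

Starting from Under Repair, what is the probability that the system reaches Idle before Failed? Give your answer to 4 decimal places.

0.6667

Let h(s) be the probability of absorption at Idle starting from transient state s. Then h(Idle) = 1 and h(Failed) = 0. By first-step analysis:
h(Under Repair) = 0.2·h(Under Repair) + 0.2·1 + 0.1·0 + 0.5·h(Running)
h(Running) = 0.3·h(Under Repair) + 0.2·1 + 0.1·0 + 0.4·h(Running)
Solving: h(Under Repair) = 0.6667, h(Running) = 0.6667.
Starting from Under Repair, the probability is 0.6667.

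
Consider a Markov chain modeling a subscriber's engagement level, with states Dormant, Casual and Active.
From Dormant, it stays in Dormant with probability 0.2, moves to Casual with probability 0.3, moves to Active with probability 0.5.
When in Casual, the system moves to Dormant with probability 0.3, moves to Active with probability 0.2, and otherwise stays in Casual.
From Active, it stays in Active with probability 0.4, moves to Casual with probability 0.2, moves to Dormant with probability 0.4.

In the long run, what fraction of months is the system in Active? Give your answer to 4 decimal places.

Let the stationary distribution be π with π = πP and π_1 + π_2 + π_3 = 1.
π_1 = 0.2·π_1 + 0.3·π_2 + 0.4·π_3
π_2 = 0.3·π_1 + 0.5·π_2 + 0.2·π_3
Solving with the normalization constraint gives π = (0.3059, 0.3294, 0.3647).
So the stationary probability of Active is 0.3647.

0.3647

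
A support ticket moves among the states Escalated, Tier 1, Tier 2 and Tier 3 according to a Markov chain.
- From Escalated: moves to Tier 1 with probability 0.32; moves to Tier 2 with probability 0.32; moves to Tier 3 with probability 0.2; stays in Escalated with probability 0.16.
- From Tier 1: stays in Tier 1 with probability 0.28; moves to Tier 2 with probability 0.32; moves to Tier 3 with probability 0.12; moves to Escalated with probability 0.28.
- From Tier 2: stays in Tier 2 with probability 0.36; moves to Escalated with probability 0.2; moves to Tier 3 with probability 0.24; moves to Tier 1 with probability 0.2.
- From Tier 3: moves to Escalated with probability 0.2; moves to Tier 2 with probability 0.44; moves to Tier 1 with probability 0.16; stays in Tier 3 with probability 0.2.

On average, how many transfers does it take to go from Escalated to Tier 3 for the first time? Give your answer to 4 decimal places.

5.2139

Let t(s) be the expected number of transfers to first reach Tier 3 from state s, with t(Tier 3) = 0. Conditioning on the first transfer:
t(Escalated) = 1 + 0.16·t(Escalated) + 0.32·t(Tier 1) + 0.32·t(Tier 2)
t(Tier 1) = 1 + 0.28·t(Escalated) + 0.28·t(Tier 1) + 0.32·t(Tier 2)
t(Tier 2) = 1 + 0.2·t(Escalated) + 0.2·t(Tier 1) + 0.36·t(Tier 2)
Solving: t(Escalated) = 5.2139, t(Tier 1) = 5.6150, t(Tier 2) = 4.9465.
Expected transfers from Escalated to Tier 3: 5.2139.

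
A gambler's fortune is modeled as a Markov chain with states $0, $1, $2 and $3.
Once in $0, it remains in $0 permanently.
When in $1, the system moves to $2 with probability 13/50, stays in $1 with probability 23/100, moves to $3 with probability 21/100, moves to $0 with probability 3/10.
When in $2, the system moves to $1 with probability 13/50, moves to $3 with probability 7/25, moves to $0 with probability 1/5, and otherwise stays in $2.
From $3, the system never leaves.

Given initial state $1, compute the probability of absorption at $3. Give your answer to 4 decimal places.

0.4544

Let h(s) be the probability of absorption at $3 starting from transient state s. Then h($3) = 1 and h($0) = 0. By first-step analysis:
h($1) = 0.3·0 + 0.23·h($1) + 0.26·h($2) + 0.21·1
h($2) = 0.2·0 + 0.26·h($1) + 0.26·h($2) + 0.28·1
Solving: h($1) = 0.4544, h($2) = 0.5380.
Starting from $1, the probability is 0.4544.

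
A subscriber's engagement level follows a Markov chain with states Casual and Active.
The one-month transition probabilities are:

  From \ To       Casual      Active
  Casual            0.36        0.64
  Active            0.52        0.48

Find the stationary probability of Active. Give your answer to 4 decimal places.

Let the stationary distribution be π with π = πP and π_1 + π_2 = 1.
π_1 = 0.36·π_1 + 0.52·π_2
Solving with the normalization constraint gives π = (0.4483, 0.5517).
So the stationary probability of Active is 0.5517.

0.5517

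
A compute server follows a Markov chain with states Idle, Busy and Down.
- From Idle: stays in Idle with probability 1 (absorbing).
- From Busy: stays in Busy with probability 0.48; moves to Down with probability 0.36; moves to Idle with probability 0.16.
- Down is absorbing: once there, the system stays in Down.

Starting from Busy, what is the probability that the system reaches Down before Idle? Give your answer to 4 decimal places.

Let h(s) be the probability of absorption at Down starting from transient state s. Then h(Down) = 1 and h(Idle) = 0. By first-step analysis:
h(Busy) = 0.16·0 + 0.48·h(Busy) + 0.36·1
Solving: h(Busy) = 0.6923.
Starting from Busy, the probability is 0.6923.

0.6923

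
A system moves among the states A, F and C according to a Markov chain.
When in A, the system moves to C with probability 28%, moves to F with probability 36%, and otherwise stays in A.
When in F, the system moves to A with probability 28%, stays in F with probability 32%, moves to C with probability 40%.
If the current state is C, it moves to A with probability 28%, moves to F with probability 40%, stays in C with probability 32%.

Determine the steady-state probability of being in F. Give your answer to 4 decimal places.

0.3591

Let the stationary distribution be π with π = πP and π_1 + π_2 + π_3 = 1.
π_1 = 0.36·π_1 + 0.28·π_2 + 0.28·π_3
π_2 = 0.36·π_1 + 0.32·π_2 + 0.4·π_3
Solving with the normalization constraint gives π = (0.3043, 0.3591, 0.3366).
So the stationary probability of F is 0.3591.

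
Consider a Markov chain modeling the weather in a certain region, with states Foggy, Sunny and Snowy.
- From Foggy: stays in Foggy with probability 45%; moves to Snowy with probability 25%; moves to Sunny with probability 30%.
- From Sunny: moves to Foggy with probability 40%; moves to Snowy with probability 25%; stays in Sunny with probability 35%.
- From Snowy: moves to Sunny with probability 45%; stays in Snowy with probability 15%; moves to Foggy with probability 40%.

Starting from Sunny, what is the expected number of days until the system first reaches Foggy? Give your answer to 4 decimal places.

2.5000

Let t(s) be the expected number of days to first reach Foggy from state s, with t(Foggy) = 0. Conditioning on the first day:
t(Sunny) = 1 + 0.35·t(Sunny) + 0.25·t(Snowy)
t(Snowy) = 1 + 0.45·t(Sunny) + 0.15·t(Snowy)
Solving: t(Sunny) = 2.5000, t(Snowy) = 2.5000.
Expected days from Sunny to Foggy: 2.5000.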